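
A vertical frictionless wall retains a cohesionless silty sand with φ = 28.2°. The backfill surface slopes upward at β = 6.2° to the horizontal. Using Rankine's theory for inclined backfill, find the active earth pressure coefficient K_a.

0.365

K_a = cos β · (cos β − √(cos²β − cos²φ)) / (cos β + √(cos²β − cos²φ)).
cos β = 0.9942, cos φ = 0.8813, √(cos²β − cos²φ) = 0.4600.
K_a = 0.9942 × (0.9942 − 0.4600)/(0.9942 + 0.4600) = 0.3651.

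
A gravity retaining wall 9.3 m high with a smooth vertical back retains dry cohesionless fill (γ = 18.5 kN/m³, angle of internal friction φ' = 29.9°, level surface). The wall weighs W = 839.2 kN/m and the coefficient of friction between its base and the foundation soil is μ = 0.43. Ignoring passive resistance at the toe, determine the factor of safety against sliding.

K_a = tan²(45° − 29.9°/2) = 0.3347.
P_a = ½K_aγH² = 0.5×0.3347×18.5×9.3² = 267.8 kN/m, acting at H/3 = 3.100 m above the base.
FS_sliding = μW / P_a = 0.43×839.2 / 267.8 = 1.348.

1.35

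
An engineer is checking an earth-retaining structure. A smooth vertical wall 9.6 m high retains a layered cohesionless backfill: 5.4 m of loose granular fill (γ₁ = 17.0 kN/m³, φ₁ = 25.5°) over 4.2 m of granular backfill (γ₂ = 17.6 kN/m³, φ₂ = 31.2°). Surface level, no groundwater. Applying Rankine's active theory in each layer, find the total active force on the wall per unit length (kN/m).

270 kN/m

K_a1 = tan²(45°−25.5°/2) = 0.3981; K_a2 = tan²(45°−31.2°/2) = 0.3175.
Layer 1: σ at base = K_a1 γ₁ h₁ = 36.55 kPa; P₁ = ½×36.55×5.4 = 98.67.
Layer 2: σ_v at top = γ₁h₁ = 91.80; σ_h top = K_a2×91.80 = 29.15; σ_h base = K_a2×(91.80+17.6×4.2) = 52.62.
P₂ = ½(29.15+52.62)×4.2 = 171.7. Total P_a = 98.67+171.7 = 270.4 kN/m.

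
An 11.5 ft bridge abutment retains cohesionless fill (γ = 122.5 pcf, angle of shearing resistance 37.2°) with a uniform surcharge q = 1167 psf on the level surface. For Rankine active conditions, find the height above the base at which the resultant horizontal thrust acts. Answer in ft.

5.03 ft

K_a = 0.2464.
Triangular part P₁ = ½K_aγH² = 1996 at H/3 = 3.833 ft; rectangular part P₂ = K_a q H = 3307 at H/2 = 5.750 ft.
ȳ = (P₁·3.833 + P₂·5.750)/(P₁+P₂) = 5.029 ft.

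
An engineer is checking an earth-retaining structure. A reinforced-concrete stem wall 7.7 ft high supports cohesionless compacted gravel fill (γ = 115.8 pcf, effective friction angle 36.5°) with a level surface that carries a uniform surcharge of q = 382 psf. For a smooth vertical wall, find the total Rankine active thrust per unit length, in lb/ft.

K_a = tan²(45° − φ/2) = 0.2541.
Soil triangle: ½ K_a γ H² = 0.5×0.2541×115.8×7.7² = 872.2 lb/ft.
Surcharge rectangle: K_a q H = 0.2541×382×7.7 = 747.3 lb/ft.
Total = 872.2 + 747.3 = 1619 lb/ft.

1620 lb/ft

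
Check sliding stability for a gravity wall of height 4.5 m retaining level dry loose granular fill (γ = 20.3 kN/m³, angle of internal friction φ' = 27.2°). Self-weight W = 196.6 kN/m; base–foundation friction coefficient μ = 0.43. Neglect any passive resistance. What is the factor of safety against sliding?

K_a = tan²(45° − 27.2°/2) = 0.3726.
P_a = ½K_aγH² = 0.5×0.3726×20.3×4.5² = 76.58 kN/m, acting at H/3 = 1.500 m above the base.
FS_sliding = μW / P_a = 0.43×196.6 / 76.58 = 1.104.

1.10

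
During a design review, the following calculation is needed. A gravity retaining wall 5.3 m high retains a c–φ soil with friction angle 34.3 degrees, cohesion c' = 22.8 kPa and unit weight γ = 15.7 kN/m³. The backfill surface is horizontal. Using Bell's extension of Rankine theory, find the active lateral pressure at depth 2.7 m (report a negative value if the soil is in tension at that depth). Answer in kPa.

-12.3 kPa

K_a = (1 − sin φ)/(1 + sin φ) = 0.2792.
σ_a = K_a γ z − 2c√K_a = 0.2792×15.7×2.7 − 2×22.8×0.5284 = -12.26 kPa.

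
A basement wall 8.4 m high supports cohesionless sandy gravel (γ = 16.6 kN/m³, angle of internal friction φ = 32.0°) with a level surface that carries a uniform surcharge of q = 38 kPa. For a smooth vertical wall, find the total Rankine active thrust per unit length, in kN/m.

278 kN/m

K_a = tan²(45° − φ/2) = 0.3073.
Soil triangle: ½ K_a γ H² = 0.5×0.3073×16.6×8.4² = 179.9 kN/m.
Surcharge rectangle: K_a q H = 0.3073×38×8.4 = 98.08 kN/m.
Total = 179.9 + 98.08 = 278.0 kN/m.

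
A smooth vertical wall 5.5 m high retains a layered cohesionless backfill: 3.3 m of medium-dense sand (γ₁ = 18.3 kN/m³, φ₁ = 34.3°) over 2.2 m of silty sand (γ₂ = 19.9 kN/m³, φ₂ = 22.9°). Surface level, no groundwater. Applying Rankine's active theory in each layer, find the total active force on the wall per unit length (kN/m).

K_a1 = tan²(45°−34.3°/2) = 0.2792; K_a2 = tan²(45°−22.9°/2) = 0.4398.
Layer 1: σ at base = K_a1 γ₁ h₁ = 16.86 kPa; P₁ = ½×16.86×3.3 = 27.82.
Layer 2: σ_v at top = γ₁h₁ = 60.39; σ_h top = K_a2×60.39 = 26.56; σ_h base = K_a2×(60.39+19.9×2.2) = 45.81.
P₂ = ½(26.56+45.81)×2.2 = 79.60. Total P_a = 27.82+79.60 = 107.4 kN/m.

107 kN/m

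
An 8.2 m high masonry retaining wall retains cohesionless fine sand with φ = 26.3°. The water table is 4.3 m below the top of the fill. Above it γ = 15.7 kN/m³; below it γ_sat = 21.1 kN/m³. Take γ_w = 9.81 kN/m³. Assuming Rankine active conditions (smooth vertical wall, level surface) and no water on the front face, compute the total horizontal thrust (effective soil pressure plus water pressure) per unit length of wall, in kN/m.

K_a = tan²(45° − φ/2) = 0.3859.
γ' = 21.1 − 9.81 = 11.29 kN/m³. Depth below WT = 3.9 m.
σ'_h at WT = K_a γ d_w = 26.05 kPa; at base = 26.05 + K_a γ' × 3.9 = 43.05 kPa.
P₁ (0–4.3 m) = ½×26.05×4.3 = 56.02. P₂ (4.3–8.2 m) = ½(26.05+43.05)×3.9 = 134.7.
P_w = ½ γ_w h₂² = 0.5×9.81×3.9² = 74.61. Total = 56.02+134.7+74.61 = 265.4 kN/m.

265 kN/m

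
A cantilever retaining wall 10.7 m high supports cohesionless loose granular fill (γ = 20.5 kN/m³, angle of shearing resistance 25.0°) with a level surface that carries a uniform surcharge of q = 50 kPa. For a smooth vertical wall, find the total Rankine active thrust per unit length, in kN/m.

693 kN/m

K_a = tan²(45° − φ/2) = 0.4059.
Soil triangle: ½ K_a γ H² = 0.5×0.4059×20.5×10.7² = 476.3 kN/m.
Surcharge rectangle: K_a q H = 0.4059×50×10.7 = 217.1 kN/m.
Total = 476.3 + 217.1 = 693.4 kN/m.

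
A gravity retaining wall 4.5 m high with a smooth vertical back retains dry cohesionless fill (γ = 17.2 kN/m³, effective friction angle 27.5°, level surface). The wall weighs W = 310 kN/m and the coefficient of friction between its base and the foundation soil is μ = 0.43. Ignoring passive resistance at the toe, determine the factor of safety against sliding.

2.08

K_a = tan²(45° − 27.5°/2) = 0.3682.
P_a = ½K_aγH² = 0.5×0.3682×17.2×4.5² = 64.13 kN/m, acting at H/3 = 1.500 m above the base.
FS_sliding = μW / P_a = 0.43×310 / 64.13 = 2.079.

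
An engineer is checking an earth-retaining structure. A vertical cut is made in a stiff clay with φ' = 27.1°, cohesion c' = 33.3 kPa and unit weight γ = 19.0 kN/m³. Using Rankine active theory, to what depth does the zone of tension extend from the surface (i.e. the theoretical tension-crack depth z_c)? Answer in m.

K_a = tan²(45° − 27.1°/2) = 0.3741; √K_a = 0.6116.
The active pressure is zero where K_a γ z = 2c√K_a, so z_c = 2c/(γ√K_a) = 2×33.3/(19.0×0.6116) = 5.731 m.

5.73 m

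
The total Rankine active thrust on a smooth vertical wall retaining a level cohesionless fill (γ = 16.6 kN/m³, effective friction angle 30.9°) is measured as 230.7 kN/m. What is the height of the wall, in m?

K_a = 0.3214. P_a = ½ K_a γ H² ⇒ H = √(2P_a/(K_a γ)).
H = √(2×230.7/(0.3214×16.6)) = 9.299 m.

9.30 m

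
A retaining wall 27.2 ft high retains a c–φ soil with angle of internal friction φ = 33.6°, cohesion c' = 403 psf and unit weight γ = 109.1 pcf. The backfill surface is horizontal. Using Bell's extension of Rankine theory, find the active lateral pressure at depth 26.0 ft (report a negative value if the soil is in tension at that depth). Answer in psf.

383 psf

K_a = (1 − sin φ)/(1 + sin φ) = 0.2875.
σ_a = K_a γ z − 2c√K_a = 0.2875×109.1×26.0 − 2×403×0.5362 = 383.4 psf.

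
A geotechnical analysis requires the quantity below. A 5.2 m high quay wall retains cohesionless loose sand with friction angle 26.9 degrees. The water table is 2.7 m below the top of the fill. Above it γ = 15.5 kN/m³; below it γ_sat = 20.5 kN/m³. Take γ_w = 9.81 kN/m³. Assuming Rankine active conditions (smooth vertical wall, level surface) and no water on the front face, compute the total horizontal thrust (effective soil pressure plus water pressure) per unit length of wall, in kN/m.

K_a = tan²(45° − φ/2) = 0.3770.
γ' = 20.5 − 9.81 = 10.69 kN/m³. Depth below WT = 2.5 m.
σ'_h at WT = K_a γ d_w = 15.78 kPa; at base = 15.78 + K_a γ' × 2.5 = 25.85 kPa.
P₁ (0–2.7 m) = ½×15.78×2.7 = 21.30. P₂ (2.7–5.2 m) = ½(15.78+25.85)×2.5 = 52.04.
P_w = ½ γ_w h₂² = 0.5×9.81×2.5² = 30.66. Total = 21.30+52.04+30.66 = 104.0 kN/m.

104 kN/m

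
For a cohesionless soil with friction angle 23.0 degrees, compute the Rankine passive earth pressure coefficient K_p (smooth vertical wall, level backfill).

2.28

K_p = (1 + sin φ)/(1 − sin φ) = tan²(45° + 23.0°/2) = 2.283.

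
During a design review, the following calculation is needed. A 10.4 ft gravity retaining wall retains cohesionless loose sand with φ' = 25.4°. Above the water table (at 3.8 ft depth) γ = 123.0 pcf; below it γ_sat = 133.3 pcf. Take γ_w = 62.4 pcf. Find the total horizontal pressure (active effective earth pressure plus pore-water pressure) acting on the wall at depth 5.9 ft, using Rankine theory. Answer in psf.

377 psf

K_a = (1 − sin φ)/(1 + sin φ) = 0.3996.
γ' = 133.3 − 62.4 = 70.90 pcf.
Effective vertical stress at 5.9 ft: σ'_v = 123.0×3.8 + 70.90×2.10 = 616.3 psf.
σ'_h = K_a σ'_v = 0.3996 × 616.3 = 246.3 psf; u = γ_w × 2.10 = 131.0 psf.
Total σ_h = 246.3 + 131.0 = 377.3 psf.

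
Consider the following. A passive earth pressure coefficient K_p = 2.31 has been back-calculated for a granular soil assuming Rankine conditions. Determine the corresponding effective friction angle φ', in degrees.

K_p = (1+sin φ)/(1−sin φ) ⇒ sin φ = (K_p − 1)/(K_p + 1) = 0.3958.
φ = arcsin(0.3958) = 23.31°.

23.3°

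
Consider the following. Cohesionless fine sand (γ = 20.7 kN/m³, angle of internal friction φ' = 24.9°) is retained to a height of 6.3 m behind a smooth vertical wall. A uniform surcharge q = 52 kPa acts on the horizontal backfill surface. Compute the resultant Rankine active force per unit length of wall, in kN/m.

K_a = tan²(45° − φ/2) = 0.4074.
Soil triangle: ½ K_a γ H² = 0.5×0.4074×20.7×6.3² = 167.4 kN/m.
Surcharge rectangle: K_a q H = 0.4074×52×6.3 = 133.5 kN/m.
Total = 167.4 + 133.5 = 300.8 kN/m.

301 kN/m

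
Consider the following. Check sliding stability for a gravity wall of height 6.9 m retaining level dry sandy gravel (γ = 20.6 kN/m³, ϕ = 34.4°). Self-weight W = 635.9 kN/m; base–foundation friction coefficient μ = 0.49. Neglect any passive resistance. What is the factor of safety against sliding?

K_a = tan²(45° − 34.4°/2) = 0.2780.
P_a = ½K_aγH² = 0.5×0.2780×20.6×6.9² = 136.3 kN/m, acting at H/3 = 2.300 m above the base.
FS_sliding = μW / P_a = 0.49×635.9 / 136.3 = 2.286.

2.29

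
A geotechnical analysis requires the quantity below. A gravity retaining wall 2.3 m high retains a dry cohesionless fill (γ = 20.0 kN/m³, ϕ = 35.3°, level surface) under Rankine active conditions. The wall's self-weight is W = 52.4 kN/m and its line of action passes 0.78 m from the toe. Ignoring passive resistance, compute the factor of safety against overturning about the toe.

K_a = tan²(45° − 35.3°/2) = 0.2675.
P_a = ½K_aγH² = 0.5×0.2675×20.0×2.3² = 14.15 kN/m, acting at H/3 = 0.7667 m above the base.
Overturning moment M_o = P_a × H/3 = 14.15 × 0.7667 = 10.85.
Resisting moment M_r = W × 0.78 = 52.4 × 0.78 = 40.87.
FS_overturning = M_r/M_o = 40.87/10.85 = 3.767.

3.77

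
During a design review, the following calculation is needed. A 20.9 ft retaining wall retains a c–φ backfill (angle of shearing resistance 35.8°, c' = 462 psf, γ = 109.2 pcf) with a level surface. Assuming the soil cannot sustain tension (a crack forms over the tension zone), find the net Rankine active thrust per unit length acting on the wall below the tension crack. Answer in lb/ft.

K_a = 0.2619; √K_a = 0.5117.
Tension-crack depth z_c = 2c/(γ√K_a) = 2×462/(109.2×0.5117) = 16.54 ft.
σ_a at base = K_a γ H − 2c√K_a = 0.2619×109.2×20.9 − 2×462×0.5117 = 124.8 psf.
P_a = ½ × 124.8 × (H − z_c) = 0.5×124.8×4.365 = 272.4 lb/ft.

272 lb/ft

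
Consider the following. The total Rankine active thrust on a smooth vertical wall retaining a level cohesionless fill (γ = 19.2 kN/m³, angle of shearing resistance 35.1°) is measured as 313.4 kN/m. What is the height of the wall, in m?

K_a = 0.2698. P_a = ½ K_a γ H² ⇒ H = √(2P_a/(K_a γ)).
H = √(2×313.4/(0.2698×19.2)) = 11.00 m.

11.0 m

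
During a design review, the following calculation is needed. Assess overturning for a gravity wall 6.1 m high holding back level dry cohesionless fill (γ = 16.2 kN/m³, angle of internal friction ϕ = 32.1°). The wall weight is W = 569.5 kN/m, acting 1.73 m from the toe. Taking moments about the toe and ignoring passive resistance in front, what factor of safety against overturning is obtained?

K_a = tan²(45° − 32.1°/2) = 0.3060.
P_a = ½K_aγH² = 0.5×0.3060×16.2×6.1² = 92.23 kN/m, acting at H/3 = 2.033 m above the base.
Overturning moment M_o = P_a × H/3 = 92.23 × 2.033 = 187.5.
Resisting moment M_r = W × 1.73 = 569.5 × 1.73 = 985.2.
FS_overturning = M_r/M_o = 985.2/187.5 = 5.254.

5.25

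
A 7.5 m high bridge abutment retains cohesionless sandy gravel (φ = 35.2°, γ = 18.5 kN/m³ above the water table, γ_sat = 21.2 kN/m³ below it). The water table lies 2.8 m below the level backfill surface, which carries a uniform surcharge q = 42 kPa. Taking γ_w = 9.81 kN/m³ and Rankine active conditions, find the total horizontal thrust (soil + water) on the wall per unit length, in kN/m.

K_a = tan²(45° − φ/2) = 0.2687.
γ' = 21.2 − 9.81 = 11.39 kN/m³. h₂ = H − d_w = 4.7 m.
σ'_h: at surface K_a·q = 11.28; at WT K_a(q+γd_w) = 25.20; at base K_a(q+γd_w+γ'h₂) = 39.59 kPa.
P₁ = ½(11.28+25.20)×2.8 = 51.08; P₂ = ½(25.20+39.59)×4.7 = 152.3; P_w = ½γ_w h₂² = 108.4.
Total = 51.08+152.3+108.4 = 311.7 kN/m.

312 kN/m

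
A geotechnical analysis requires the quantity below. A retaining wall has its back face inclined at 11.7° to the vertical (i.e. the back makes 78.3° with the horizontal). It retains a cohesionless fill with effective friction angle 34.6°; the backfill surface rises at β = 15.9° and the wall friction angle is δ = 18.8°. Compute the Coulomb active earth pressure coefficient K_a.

K_a = sin²(α+φ) / [sin²α · sin(α−δ) · (1 + √{sin(φ+δ)sin(φ−β) / (sin(α−δ)sin(α+β))})²].
With α = 78.3°, φ = 34.6°, δ = 18.8°, β = 15.9°: K_a = 0.4290.

0.429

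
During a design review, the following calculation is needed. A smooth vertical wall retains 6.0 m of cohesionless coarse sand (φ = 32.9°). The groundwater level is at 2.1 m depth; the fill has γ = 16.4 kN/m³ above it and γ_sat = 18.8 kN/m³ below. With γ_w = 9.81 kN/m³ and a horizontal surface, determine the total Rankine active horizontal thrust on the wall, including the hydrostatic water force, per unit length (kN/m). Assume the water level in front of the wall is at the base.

145 kN/m

K_a = tan²(45° − φ/2) = 0.2960.
γ' = 18.8 − 9.81 = 8.990 kN/m³. Depth below WT = 3.9 m.
σ'_h at WT = K_a γ d_w = 10.20 kPa; at base = 10.20 + K_a γ' × 3.9 = 20.57 kPa.
P₁ (0–2.1 m) = ½×10.20×2.1 = 10.71. P₂ (2.1–6.0 m) = ½(10.20+20.57)×3.9 = 60.00.
P_w = ½ γ_w h₂² = 0.5×9.81×3.9² = 74.61. Total = 10.71+60.00+74.61 = 145.3 kN/m.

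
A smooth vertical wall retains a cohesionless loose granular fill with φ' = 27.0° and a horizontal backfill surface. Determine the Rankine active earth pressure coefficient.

0.376

K_a = (1 − sin φ)/(1 + sin φ) = (1 − sin 27.0°)/(1 + sin 27.0°) = 0.3755.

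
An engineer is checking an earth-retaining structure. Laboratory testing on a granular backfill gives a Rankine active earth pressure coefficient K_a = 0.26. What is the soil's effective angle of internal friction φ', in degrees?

K_a = tan²(45° − φ/2) ⇒ 45° − φ/2 = arctan(√0.26) = 27.02°.
φ = 2(45° − 27.02°) = 35.97°.

36.0°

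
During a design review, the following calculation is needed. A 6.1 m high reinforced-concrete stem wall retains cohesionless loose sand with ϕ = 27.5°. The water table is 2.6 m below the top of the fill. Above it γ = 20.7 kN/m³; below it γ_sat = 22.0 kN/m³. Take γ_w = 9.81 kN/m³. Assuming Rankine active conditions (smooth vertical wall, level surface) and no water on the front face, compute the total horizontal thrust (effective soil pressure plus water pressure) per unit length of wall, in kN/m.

183 kN/m

K_a = tan²(45° − φ/2) = 0.3682.
γ' = 22.0 − 9.81 = 12.19 kN/m³. Depth below WT = 3.5 m.
σ'_h at WT = K_a γ d_w = 19.82 kPa; at base = 19.82 + K_a γ' × 3.5 = 35.53 kPa.
P₁ (0–2.6 m) = ½×19.82×2.6 = 25.76. P₂ (2.6–6.1 m) = ½(19.82+35.53)×3.5 = 96.86.
P_w = ½ γ_w h₂² = 0.5×9.81×3.5² = 60.09. Total = 25.76+96.86+60.09 = 182.7 kN/m.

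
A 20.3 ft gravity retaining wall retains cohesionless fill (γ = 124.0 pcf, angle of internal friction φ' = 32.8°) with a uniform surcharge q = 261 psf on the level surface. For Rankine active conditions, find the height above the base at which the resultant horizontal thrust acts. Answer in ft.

7.35 ft

K_a = 0.2973.
Triangular part P₁ = ½K_aγH² = 7595 at H/3 = 6.767 ft; rectangular part P₂ = K_a q H = 1575 at H/2 = 10.15 ft.
ȳ = (P₁·6.767 + P₂·10.15)/(P₁+P₂) = 7.348 ft.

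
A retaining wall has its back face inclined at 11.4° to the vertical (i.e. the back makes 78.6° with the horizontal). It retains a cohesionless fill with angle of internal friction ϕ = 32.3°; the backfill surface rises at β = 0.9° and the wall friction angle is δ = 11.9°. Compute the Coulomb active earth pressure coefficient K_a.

0.370

K_a = sin²(α+φ) / [sin²α · sin(α−δ) · (1 + √{sin(φ+δ)sin(φ−β) / (sin(α−δ)sin(α+β))})²].
With α = 78.6°, φ = 32.3°, δ = 11.9°, β = 0.9°: K_a = 0.3703.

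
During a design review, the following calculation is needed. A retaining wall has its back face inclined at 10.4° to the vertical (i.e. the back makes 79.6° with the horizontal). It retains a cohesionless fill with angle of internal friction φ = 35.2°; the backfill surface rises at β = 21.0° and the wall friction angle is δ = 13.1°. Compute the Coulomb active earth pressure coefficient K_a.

0.441

K_a = sin²(α+φ) / [sin²α · sin(α−δ) · (1 + √{sin(φ+δ)sin(φ−β) / (sin(α−δ)sin(α+β))})²].
With α = 79.6°, φ = 35.2°, δ = 13.1°, β = 21.0°: K_a = 0.4413.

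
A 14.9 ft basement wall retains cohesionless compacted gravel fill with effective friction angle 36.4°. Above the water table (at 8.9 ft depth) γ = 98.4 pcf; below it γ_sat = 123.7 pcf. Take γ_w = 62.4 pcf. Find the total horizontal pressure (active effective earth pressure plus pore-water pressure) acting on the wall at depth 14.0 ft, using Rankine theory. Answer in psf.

621 psf

K_a = (1 − sin φ)/(1 + sin φ) = 0.2552.
γ' = 123.7 − 62.4 = 61.30 pcf.
Effective vertical stress at 14.0 ft: σ'_v = 98.4×8.9 + 61.30×5.10 = 1188 psf.
σ'_h = K_a σ'_v = 0.2552 × 1188 = 303.2 psf; u = γ_w × 5.10 = 318.2 psf.
Total σ_h = 303.2 + 318.2 = 621.5 psf.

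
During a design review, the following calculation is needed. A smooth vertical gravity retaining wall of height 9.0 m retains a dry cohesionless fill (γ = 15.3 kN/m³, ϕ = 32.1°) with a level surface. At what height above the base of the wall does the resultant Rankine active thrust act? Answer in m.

3.00 m

K_a = 0.3060.
The pressure distribution is triangular, so the resultant acts at H/3 above the base = 9.0/3 = 3.000 m.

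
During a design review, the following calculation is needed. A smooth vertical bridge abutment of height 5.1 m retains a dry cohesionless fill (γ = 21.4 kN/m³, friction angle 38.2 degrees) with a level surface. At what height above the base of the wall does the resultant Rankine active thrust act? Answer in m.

1.70 m

K_a = 0.2358.
The pressure distribution is triangular, so the resultant acts at H/3 above the base = 5.1/3 = 1.700 m.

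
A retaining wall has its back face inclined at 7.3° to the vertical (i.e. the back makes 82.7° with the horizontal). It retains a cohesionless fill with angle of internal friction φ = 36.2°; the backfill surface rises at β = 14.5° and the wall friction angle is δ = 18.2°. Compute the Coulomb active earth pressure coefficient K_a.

0.346

K_a = sin²(α+φ) / [sin²α · sin(α−δ) · (1 + √{sin(φ+δ)sin(φ−β) / (sin(α−δ)sin(α+β))})²].
With α = 82.7°, φ = 36.2°, δ = 18.2°, β = 14.5°: K_a = 0.3460.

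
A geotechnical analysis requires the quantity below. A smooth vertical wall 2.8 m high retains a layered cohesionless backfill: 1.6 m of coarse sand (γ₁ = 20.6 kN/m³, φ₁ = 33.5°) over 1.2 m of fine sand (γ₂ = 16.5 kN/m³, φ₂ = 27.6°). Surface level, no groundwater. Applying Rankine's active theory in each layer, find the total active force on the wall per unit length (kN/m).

K_a1 = tan²(45°−33.5°/2) = 0.2887; K_a2 = tan²(45°−27.6°/2) = 0.3668.
Layer 1: σ at base = K_a1 γ₁ h₁ = 9.516 kPa; P₁ = ½×9.516×1.6 = 7.613.
Layer 2: σ_v at top = γ₁h₁ = 32.96; σ_h top = K_a2×32.96 = 12.09; σ_h base = K_a2×(32.96+16.5×1.2) = 19.35.
P₂ = ½(12.09+19.35)×1.2 = 18.86. Total P_a = 7.613+18.86 = 26.48 kN/m.

26.5 kN/m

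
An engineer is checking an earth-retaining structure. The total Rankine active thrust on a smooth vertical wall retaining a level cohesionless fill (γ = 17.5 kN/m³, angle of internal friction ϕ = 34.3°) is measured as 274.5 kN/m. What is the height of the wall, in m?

K_a = 0.2792. P_a = ½ K_a γ H² ⇒ H = √(2P_a/(K_a γ)).
H = √(2×274.5/(0.2792×17.5)) = 10.60 m.

10.6 m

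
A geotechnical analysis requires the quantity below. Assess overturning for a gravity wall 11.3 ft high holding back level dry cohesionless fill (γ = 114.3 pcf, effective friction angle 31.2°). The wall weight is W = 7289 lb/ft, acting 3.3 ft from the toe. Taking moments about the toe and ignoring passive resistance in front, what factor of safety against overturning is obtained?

2.76

K_a = tan²(45° − 31.2°/2) = 0.3175.
P_a = ½K_aγH² = 0.5×0.3175×114.3×11.3² = 2317 lb/ft, acting at H/3 = 3.767 ft above the base.
Overturning moment M_o = P_a × H/3 = 2317 × 3.767 = 8727.
Resisting moment M_r = W × 3.3 = 7289 × 3.3 = 24050.
FS_overturning = M_r/M_o = 24050/8727 = 2.756.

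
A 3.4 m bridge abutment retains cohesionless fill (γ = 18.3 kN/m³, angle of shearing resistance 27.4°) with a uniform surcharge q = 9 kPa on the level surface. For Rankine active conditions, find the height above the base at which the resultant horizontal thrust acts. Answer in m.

K_a = 0.3697.
Triangular part P₁ = ½K_aγH² = 39.10 at H/3 = 1.133 m; rectangular part P₂ = K_a q H = 11.31 at H/2 = 1.700 m.
ȳ = (P₁·1.133 + P₂·1.700)/(P₁+P₂) = 1.260 m.

1.26 m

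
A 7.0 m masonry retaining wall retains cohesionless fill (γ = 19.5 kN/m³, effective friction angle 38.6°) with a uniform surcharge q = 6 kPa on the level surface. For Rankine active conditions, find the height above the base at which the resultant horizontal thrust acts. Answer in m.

2.43 m

K_a = 0.2316.
Triangular part P₁ = ½K_aγH² = 110.7 at H/3 = 2.333 m; rectangular part P₂ = K_a q H = 9.728 at H/2 = 3.500 m.
ȳ = (P₁·2.333 + P₂·3.500)/(P₁+P₂) = 2.428 m.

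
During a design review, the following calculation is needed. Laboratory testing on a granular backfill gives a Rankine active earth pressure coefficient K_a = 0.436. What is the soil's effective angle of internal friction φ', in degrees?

K_a = tan²(45° − φ/2) ⇒ 45° − φ/2 = arctan(√0.436) = 33.44°.
φ = 2(45° − 33.44°) = 23.13°.

23.1°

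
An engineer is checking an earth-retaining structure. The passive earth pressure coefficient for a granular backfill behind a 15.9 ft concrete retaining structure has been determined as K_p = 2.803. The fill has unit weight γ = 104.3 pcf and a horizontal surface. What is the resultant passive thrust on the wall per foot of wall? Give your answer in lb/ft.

P = ½ K_p γ H² = 0.5 × 2.803 × 104.3 × 15.9² = 36950 lb/ft.

37000 lb/ft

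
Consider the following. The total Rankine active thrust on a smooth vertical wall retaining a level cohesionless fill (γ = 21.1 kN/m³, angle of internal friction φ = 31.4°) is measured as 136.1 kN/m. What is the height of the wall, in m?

6.40 m

K_a = 0.3149. P_a = ½ K_a γ H² ⇒ H = √(2P_a/(K_a γ)).
H = √(2×136.1/(0.3149×21.1)) = 6.400 m.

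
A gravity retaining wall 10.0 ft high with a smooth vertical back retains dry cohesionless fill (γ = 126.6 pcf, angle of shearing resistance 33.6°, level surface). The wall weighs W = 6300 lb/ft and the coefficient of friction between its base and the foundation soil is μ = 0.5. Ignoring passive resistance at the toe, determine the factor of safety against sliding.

K_a = tan²(45° − 33.6°/2) = 0.2875.
P_a = ½K_aγH² = 0.5×0.2875×126.6×10.0² = 1820 lb/ft, acting at H/3 = 3.333 ft above the base.
FS_sliding = μW / P_a = 0.5×6300 / 1820 = 1.731.

1.73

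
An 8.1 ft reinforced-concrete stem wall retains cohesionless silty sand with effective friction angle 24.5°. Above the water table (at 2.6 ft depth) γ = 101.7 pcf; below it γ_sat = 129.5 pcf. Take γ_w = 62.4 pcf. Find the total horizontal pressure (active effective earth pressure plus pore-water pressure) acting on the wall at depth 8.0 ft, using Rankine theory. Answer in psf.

596 psf

K_a = (1 − sin φ)/(1 + sin φ) = 0.4137.
γ' = 129.5 − 62.4 = 67.10 pcf.
Effective vertical stress at 8.0 ft: σ'_v = 101.7×2.6 + 67.10×5.40 = 626.8 psf.
σ'_h = K_a σ'_v = 0.4137 × 626.8 = 259.3 psf; u = γ_w × 5.40 = 337.0 psf.
Total σ_h = 259.3 + 337.0 = 596.3 psf.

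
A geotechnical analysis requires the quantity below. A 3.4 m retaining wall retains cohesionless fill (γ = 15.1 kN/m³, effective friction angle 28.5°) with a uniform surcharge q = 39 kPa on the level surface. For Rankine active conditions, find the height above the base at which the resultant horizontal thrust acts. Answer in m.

K_a = 0.3540.
Triangular part P₁ = ½K_aγH² = 30.89 at H/3 = 1.133 m; rectangular part P₂ = K_a q H = 46.93 at H/2 = 1.700 m.
ȳ = (P₁·1.133 + P₂·1.700)/(P₁+P₂) = 1.475 m.

1.48 m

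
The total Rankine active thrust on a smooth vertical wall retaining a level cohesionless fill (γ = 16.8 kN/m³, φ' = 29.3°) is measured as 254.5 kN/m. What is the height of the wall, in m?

K_a = 0.3428. P_a = ½ K_a γ H² ⇒ H = √(2P_a/(K_a γ)).
H = √(2×254.5/(0.3428×16.8)) = 9.401 m.

9.40 m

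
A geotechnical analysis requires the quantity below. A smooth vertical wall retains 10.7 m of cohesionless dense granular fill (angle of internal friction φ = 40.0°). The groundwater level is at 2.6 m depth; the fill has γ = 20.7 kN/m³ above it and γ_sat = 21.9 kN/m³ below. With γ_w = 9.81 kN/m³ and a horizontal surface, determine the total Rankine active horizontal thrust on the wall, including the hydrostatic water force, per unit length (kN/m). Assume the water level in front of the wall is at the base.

518 kN/m

K_a = tan²(45° − φ/2) = 0.2174.
γ' = 21.9 − 9.81 = 12.09 kN/m³. Depth below WT = 8.1 m.
σ'_h at WT = K_a γ d_w = 11.70 kPa; at base = 11.70 + K_a γ' × 8.1 = 33.00 kPa.
P₁ (0–2.6 m) = ½×11.70×2.6 = 15.21. P₂ (2.6–10.7 m) = ½(11.70+33.00)×8.1 = 181.0.
P_w = ½ γ_w h₂² = 0.5×9.81×8.1² = 321.8. Total = 15.21+181.0+321.8 = 518.1 kN/m.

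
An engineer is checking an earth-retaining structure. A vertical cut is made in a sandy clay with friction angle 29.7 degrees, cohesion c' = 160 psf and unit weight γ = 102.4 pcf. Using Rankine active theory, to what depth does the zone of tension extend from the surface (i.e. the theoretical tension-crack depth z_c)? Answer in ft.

5.38 ft

K_a = tan²(45° − 29.7°/2) = 0.3374; √K_a = 0.5808.
The active pressure is zero where K_a γ z = 2c√K_a, so z_c = 2c/(γ√K_a) = 2×160/(102.4×0.5808) = 5.380 ft.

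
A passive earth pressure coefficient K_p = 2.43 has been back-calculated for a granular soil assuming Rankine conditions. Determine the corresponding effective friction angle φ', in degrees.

K_p = (1+sin φ)/(1−sin φ) ⇒ sin φ = (K_p − 1)/(K_p + 1) = 0.4169.
φ = arcsin(0.4169) = 24.64°.

24.6°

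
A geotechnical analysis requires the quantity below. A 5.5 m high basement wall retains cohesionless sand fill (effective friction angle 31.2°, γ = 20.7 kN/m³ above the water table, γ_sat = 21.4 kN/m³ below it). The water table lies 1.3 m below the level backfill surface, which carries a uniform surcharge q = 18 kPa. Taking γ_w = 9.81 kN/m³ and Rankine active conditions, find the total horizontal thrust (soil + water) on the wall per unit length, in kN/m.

192 kN/m

K_a = tan²(45° − φ/2) = 0.3175.
γ' = 21.4 − 9.81 = 11.59 kN/m³. h₂ = H − d_w = 4.2 m.
σ'_h: at surface K_a·q = 5.715; at WT K_a(q+γd_w) = 14.26; at base K_a(q+γd_w+γ'h₂) = 29.71 kPa.
P₁ = ½(5.715+14.26)×1.3 = 12.98; P₂ = ½(14.26+29.71)×4.2 = 92.34; P_w = ½γ_w h₂² = 86.52.
Total = 12.98+92.34+86.52 = 191.9 kN/m.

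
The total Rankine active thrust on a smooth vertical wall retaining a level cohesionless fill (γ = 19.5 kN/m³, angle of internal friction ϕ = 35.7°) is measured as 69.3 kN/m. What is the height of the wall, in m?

5.20 m

K_a = 0.2630. P_a = ½ K_a γ H² ⇒ H = √(2P_a/(K_a γ)).
H = √(2×69.3/(0.2630×19.5)) = 5.199 m.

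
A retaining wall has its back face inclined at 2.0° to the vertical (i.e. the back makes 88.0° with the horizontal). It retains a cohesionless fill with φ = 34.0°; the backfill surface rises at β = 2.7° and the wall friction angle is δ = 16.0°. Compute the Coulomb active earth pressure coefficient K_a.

K_a = sin²(α+φ) / [sin²α · sin(α−δ) · (1 + √{sin(φ+δ)sin(φ−β) / (sin(α−δ)sin(α+β))})²].
With α = 88.0°, φ = 34.0°, δ = 16.0°, β = 2.7°: K_a = 0.2791.

0.279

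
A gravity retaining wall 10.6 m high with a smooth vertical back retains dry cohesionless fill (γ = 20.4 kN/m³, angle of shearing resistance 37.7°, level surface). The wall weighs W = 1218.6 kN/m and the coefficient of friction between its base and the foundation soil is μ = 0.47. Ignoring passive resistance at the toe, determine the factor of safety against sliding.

2.07

K_a = tan²(45° − 37.7°/2) = 0.2411.
P_a = ½K_aγH² = 0.5×0.2411×20.4×10.6² = 276.3 kN/m, acting at H/3 = 3.533 m above the base.
FS_sliding = μW / P_a = 0.47×1218.6 / 276.3 = 2.073.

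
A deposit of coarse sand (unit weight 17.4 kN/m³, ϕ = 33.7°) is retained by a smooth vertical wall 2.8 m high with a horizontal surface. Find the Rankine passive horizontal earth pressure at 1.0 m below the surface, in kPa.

60.8 kPa

K_p = (1 + sin φ)/(1 − sin φ) = 3.493.
σ_h = K_p γ z = 3.493 × 17.4 × 1.0 = 60.77 kPa.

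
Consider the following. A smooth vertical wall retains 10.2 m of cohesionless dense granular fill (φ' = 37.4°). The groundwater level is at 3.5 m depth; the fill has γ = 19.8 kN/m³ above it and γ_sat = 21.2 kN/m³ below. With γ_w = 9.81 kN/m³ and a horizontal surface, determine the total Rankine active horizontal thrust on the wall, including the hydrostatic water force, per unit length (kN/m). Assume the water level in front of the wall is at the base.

K_a = tan²(45° − φ/2) = 0.2443.
γ' = 21.2 − 9.81 = 11.39 kN/m³. Depth below WT = 6.7 m.
σ'_h at WT = K_a γ d_w = 16.93 kPa; at base = 16.93 + K_a γ' × 6.7 = 35.57 kPa.
P₁ (0–3.5 m) = ½×16.93×3.5 = 29.62. P₂ (3.5–10.2 m) = ½(16.93+35.57)×6.7 = 175.9.
P_w = ½ γ_w h₂² = 0.5×9.81×6.7² = 220.2. Total = 29.62+175.9+220.2 = 425.7 kN/m.

426 kN/m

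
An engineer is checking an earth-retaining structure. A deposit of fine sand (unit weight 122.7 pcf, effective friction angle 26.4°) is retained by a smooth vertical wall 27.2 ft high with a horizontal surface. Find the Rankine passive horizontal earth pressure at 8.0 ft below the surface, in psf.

K_p = (1 + sin φ)/(1 − sin φ) = 2.601.
σ_h = K_p γ z = 2.601 × 122.7 × 8.0 = 2553 psf.

2550 psf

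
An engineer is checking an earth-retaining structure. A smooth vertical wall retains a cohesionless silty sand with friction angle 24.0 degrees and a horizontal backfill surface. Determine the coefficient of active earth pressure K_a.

K_a = tan²(45° − φ/2) = tan²(33.00°) = 0.4217.

0.422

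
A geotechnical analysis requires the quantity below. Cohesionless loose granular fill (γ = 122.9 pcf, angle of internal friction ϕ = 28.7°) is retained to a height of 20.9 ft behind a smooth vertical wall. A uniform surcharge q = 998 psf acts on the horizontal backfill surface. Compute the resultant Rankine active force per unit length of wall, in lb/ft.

K_a = tan²(45° − φ/2) = 0.3511.
Soil triangle: ½ K_a γ H² = 0.5×0.3511×122.9×20.9² = 9425 lb/ft.
Surcharge rectangle: K_a q H = 0.3511×998×20.9 = 7324 lb/ft.
Total = 9425 + 7324 = 16750 lb/ft.

16700 lb/ft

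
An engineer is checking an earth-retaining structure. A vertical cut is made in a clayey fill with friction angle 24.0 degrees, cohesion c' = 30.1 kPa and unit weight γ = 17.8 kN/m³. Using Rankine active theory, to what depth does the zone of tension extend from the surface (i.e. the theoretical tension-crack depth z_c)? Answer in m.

5.21 m

K_a = tan²(45° − 24.0°/2) = 0.4217; √K_a = 0.6494.
The active pressure is zero where K_a γ z = 2c√K_a, so z_c = 2c/(γ√K_a) = 2×30.1/(17.8×0.6494) = 5.208 m.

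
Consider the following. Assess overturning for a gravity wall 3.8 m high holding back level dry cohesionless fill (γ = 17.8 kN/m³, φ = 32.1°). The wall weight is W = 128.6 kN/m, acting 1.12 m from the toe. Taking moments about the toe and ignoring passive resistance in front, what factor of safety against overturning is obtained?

2.89

K_a = tan²(45° − 32.1°/2) = 0.3060.
P_a = ½K_aγH² = 0.5×0.3060×17.8×3.8² = 39.33 kN/m, acting at H/3 = 1.267 m above the base.
Overturning moment M_o = P_a × H/3 = 39.33 × 1.267 = 49.81.
Resisting moment M_r = W × 1.12 = 128.6 × 1.12 = 144.0.
FS_overturning = M_r/M_o = 144.0/49.81 = 2.892.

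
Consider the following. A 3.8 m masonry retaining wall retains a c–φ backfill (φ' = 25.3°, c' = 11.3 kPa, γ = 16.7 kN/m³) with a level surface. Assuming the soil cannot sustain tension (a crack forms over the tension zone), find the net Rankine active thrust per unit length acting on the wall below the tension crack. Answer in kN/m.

9.27 kN/m

K_a = 0.4012; √K_a = 0.6334.
Tension-crack depth z_c = 2c/(γ√K_a) = 2×11.3/(16.7×0.6334) = 2.137 m.
σ_a at base = K_a γ H − 2c√K_a = 0.4012×16.7×3.8 − 2×11.3×0.6334 = 11.14 kPa.
P_a = ½ × 11.14 × (H − z_c) = 0.5×11.14×1.663 = 9.269 kN/m.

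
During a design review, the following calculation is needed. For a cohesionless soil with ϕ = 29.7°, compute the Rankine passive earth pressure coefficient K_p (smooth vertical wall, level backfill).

2.96

K_p = (1 + sin φ)/(1 − sin φ) = tan²(45° + 29.7°/2) = 2.964.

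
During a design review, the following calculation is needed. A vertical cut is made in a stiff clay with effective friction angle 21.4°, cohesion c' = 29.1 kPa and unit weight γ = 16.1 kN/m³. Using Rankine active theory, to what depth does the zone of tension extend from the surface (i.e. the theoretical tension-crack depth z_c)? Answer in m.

K_a = tan²(45° − 21.4°/2) = 0.4653; √K_a = 0.6822.
The active pressure is zero where K_a γ z = 2c√K_a, so z_c = 2c/(γ√K_a) = 2×29.1/(16.1×0.6822) = 5.299 m.

5.30 m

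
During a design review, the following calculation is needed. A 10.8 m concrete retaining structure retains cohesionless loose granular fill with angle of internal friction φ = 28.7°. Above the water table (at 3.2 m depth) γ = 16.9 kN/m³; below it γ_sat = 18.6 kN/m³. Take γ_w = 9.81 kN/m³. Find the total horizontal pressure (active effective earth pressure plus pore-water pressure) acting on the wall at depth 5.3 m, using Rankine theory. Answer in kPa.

K_a = (1 − sin φ)/(1 + sin φ) = 0.3511.
γ' = 18.6 − 9.81 = 8.790 kN/m³.
Effective vertical stress at 5.3 m: σ'_v = 16.9×3.2 + 8.790×2.10 = 72.54 kPa.
σ'_h = K_a σ'_v = 0.3511 × 72.54 = 25.47 kPa; u = γ_w × 2.10 = 20.60 kPa.
Total σ_h = 25.47 + 20.60 = 46.07 kPa.

46.1 kPa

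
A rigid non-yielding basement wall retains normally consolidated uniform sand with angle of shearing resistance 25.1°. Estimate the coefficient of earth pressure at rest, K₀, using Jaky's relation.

K₀ = 1 − sin φ' = 1 − sin 25.1° = 0.5758.

0.576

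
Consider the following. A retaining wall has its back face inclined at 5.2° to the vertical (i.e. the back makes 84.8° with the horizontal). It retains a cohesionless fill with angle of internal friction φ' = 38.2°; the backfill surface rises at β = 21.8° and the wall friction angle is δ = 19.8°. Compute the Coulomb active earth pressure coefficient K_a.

K_a = sin²(α+φ) / [sin²α · sin(α−δ) · (1 + √{sin(φ+δ)sin(φ−β) / (sin(α−δ)sin(α+β))})²].
With α = 84.8°, φ = 38.2°, δ = 19.8°, β = 21.8°: K_a = 0.3364.

0.336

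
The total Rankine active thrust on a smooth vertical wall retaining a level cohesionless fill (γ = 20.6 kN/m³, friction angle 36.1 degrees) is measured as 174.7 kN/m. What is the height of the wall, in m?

8.10 m

K_a = 0.2585. P_a = ½ K_a γ H² ⇒ H = √(2P_a/(K_a γ)).
H = √(2×174.7/(0.2585×20.6)) = 8.100 m.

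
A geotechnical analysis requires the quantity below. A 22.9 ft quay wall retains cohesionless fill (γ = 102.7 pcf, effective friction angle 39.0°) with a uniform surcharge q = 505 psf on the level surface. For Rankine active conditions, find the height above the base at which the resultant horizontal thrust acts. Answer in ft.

K_a = 0.2275.
Triangular part P₁ = ½K_aγH² = 6126 at H/3 = 7.633 ft; rectangular part P₂ = K_a q H = 2631 at H/2 = 11.45 ft.
ȳ = (P₁·7.633 + P₂·11.45)/(P₁+P₂) = 8.780 ft.

8.78 ft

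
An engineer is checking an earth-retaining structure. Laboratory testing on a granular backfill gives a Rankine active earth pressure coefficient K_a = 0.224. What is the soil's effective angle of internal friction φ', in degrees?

39.3°

K_a = tan²(45° − φ/2) ⇒ 45° − φ/2 = arctan(√0.224) = 25.33°.
φ = 2(45° − 25.33°) = 39.34°.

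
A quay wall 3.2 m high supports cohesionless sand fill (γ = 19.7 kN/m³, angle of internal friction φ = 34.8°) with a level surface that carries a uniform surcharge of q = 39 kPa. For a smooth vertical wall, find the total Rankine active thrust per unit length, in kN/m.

K_a = tan²(45° − φ/2) = 0.2733.
Soil triangle: ½ K_a γ H² = 0.5×0.2733×19.7×3.2² = 27.57 kN/m.
Surcharge rectangle: K_a q H = 0.2733×39×3.2 = 34.11 kN/m.
Total = 27.57 + 34.11 = 61.68 kN/m.

61.7 kN/m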